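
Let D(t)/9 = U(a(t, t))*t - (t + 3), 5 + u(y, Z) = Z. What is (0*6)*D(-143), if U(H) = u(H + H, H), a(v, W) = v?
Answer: 0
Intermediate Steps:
u(y, Z) = -5 + Z
U(H) = -5 + H
D(t) = -27 - 9*t + 9*t*(-5 + t) (D(t) = 9*((-5 + t)*t - (t + 3)) = 9*(t*(-5 + t) - (3 + t)) = 9*(t*(-5 + t) + (-3 - t)) = 9*(-3 - t + t*(-5 + t)) = -27 - 9*t + 9*t*(-5 + t))
(0*6)*D(-143) = (0*6)*(-27 - 9*(-143) + 9*(-143)*(-5 - 143)) = 0*(-27 + 1287 + 9*(-143)*(-148)) = 0*(-27 + 1287 + 190476) = 0*191736 = 0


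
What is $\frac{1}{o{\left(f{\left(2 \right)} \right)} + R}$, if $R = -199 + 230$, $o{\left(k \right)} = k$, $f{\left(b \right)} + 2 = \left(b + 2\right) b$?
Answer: $\frac{1}{37} \approx 0.027027$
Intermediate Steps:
$f{\left(b \right)} = -2 + b \left(2 + b\right)$ ($f{\left(b \right)} = -2 + \left(b + 2\right) b = -2 + \left(2 + b\right) b = -2 + b \left(2 + b\right)$)
$R = 31$
$\frac{1}{o{\left(f{\left(2 \right)} \right)} + R} = \frac{1}{\left(-2 + 2^{2} + 2 \cdot 2\right) + 31} = \frac{1}{\left(-2 + 4 + 4\right) + 31} = \frac{1}{6 + 31} = \frac{1}{37}$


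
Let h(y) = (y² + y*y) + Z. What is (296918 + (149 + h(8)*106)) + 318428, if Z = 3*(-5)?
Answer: 627473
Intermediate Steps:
Z = -15
h(y) = -15 + 2*y² (h(y) = (y² + y*y) - 15 = (y² + y²) - 15 = 2*y² - 15 = -15 + 2*y²)
(296918 + (149 + h(8)*106)) + 318428 = (296918 + (149 + (-15 + 2*8²)*106)) + 318428 = (296918 + (149 + (-15 + 2*64)*106)) + 318428 = (296918 + (149 + (-15 + 128)*106)) + 318428 = (296918 + (149 + 113*106)) + 318428 = (296918 + (149 + 11978)) + 318428 = (296918 + 12127) + 318428 = 309045 + 318428 = 627473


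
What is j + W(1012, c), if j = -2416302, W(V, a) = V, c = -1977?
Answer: -2415290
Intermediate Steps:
j + W(1012, c) = -2416302 + 1012 = -2415290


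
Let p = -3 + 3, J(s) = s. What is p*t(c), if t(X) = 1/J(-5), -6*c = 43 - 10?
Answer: 0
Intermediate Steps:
p = 0
c = -11/2 (c = -(43 - 10)/6 = -1/6*33 = -11/2 ≈ -5.5000)
t(X) = -1/5 (t(X) = 1/(-5) = -1/5)
p*t(c) = 0*(-1/5) = 0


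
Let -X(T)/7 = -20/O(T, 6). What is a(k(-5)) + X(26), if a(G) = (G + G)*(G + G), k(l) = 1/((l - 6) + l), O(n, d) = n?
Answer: 4493/832 ≈ 5.4002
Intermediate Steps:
k(l) = 1/(-6 + 2*l) (k(l) = 1/((-6 + l) + l) = 1/(-6 + 2*l))
a(G) = 4*G² (a(G) = (2*G)*(2*G) = 4*G²)
X(T) = 140/T (X(T) = -(-140)/T = 140/T)
a(k(-5)) + X(26) = 4*(1/(2*(-3 - 5)))² + 140/26 = 4*((½)/(-8))² + 140*(1/26) = 4*((½)*(-⅛))² + 70/13 = 4*(-1/16)² + 70/13 = 4*(1/256) + 70/13 = 1/64 + 70/13 = 4493/832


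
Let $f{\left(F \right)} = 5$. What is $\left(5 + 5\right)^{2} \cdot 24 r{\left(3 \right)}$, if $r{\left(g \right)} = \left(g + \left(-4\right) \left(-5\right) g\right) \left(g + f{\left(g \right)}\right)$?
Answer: $1209600$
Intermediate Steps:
$r{\left(g \right)} = 21 g \left(5 + g\right)$ ($r{\left(g \right)} = \left(g + \left(-4\right) \left(-5\right) g\right) \left(g + 5\right) = \left(g + 20 g\right) \left(5 + g\right) = 21 g \left(5 + g\right)$)
$\left(5 + 5\right)^{2} \cdot 24 r{\left(3 \right)} = \left(5 + 5\right)^{2} \cdot 24 \cdot 21 \cdot 3 \left(5 + 3\right) = 10^{2} \cdot 24 \cdot 21 \cdot 3 \cdot 8 = 100 \cdot 24 \cdot 504 = 2400 \cdot 504 = 1209600$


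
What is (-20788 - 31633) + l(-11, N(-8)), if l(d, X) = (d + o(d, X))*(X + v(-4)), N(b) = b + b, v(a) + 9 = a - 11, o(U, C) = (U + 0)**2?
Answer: -56821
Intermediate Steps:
o(U, C) = U**2
v(a) = -20 + a (v(a) = -9 + (a - 11) = -9 + (-11 + a) = -20 + a)
N(b) = 2*b
l(d, X) = (-24 + X)*(d + d**2) (l(d, X) = (d + d**2)*(X + (-20 - 4)) = (d + d**2)*(X - 24) = (d + d**2)*(-24 + X) = (-24 + X)*(d + d**2))
(-20788 - 31633) + l(-11, N(-8)) = (-20788 - 31633) - 11*(-24 + 2*(-8) - 24*(-11) + (2*(-8))*(-11)) = -52421 - 11*(-24 - 16 + 264 - 16*(-11)) = -52421 - 11*(-24 - 16 + 264 + 176) = -52421 - 11*400 = -52421 - 4400 = -56821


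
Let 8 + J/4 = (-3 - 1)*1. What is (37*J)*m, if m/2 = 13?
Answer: -46176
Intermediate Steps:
m = 26 (m = 2*13 = 26)
J = -48 (J = -32 + 4*((-3 - 1)*1) = -32 + 4*(-4*1) = -32 + 4*(-4) = -32 - 16 = -48)
(37*J)*m = (37*(-48))*26 = -1776*26 = -46176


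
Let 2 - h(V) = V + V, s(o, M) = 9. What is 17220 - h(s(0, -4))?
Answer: 17236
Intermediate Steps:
h(V) = 2 - 2*V (h(V) = 2 - (V + V) = 2 - 2*V)
17220 - h(s(0, -4)) = 17220 - (2 - 2*9) = 17220 - (2 - 18) = 17220 - 1*(-16) = 17220 + 16 = 17236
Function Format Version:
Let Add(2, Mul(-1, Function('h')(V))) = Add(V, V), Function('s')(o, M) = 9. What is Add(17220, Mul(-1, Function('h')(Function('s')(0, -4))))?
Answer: 17236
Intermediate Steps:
Function('h')(V) = Add(2, Mul(-2, V)) (Function('h')(V) = Add(2, Mul(-1, Add(V, V))) = Add(2, Mul(-1, Mul(2, V))) = Add(2, Mul(-2, V)))
Add(17220, Mul(-1, Function('h')(Function('s')(0, -4)))) = Add(17220, Mul(-1, Add(2, Mul(-2, 9)))) = Add(17220, Mul(-1, Add(2, -18))) = Add(17220, Mul(-1, -16)) = Add(17220, 16) = 17236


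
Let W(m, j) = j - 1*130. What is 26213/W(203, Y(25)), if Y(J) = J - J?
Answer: -26213/130 ≈ -201.64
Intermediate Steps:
Y(J) = 0
W(m, j) = -130 + j (W(m, j) = j - 130 = -130 + j)
26213/W(203, Y(25)) = 26213/(-130 + 0) = 26213/(-130) = 26213*(-1/130) = -26213/130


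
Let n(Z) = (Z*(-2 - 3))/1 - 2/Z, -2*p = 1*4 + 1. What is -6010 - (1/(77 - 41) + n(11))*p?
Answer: -4869125/792 ≈ -6147.9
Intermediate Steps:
p = -5/2 (p = -(1*4 + 1)/2 = -(4 + 1)/2 = -1/2*5 = -5/2 ≈ -2.5000)
n(Z) = -5*Z - 2/Z (n(Z) = (Z*(-5))*1 - 2/Z = -5*Z*1 - 2/Z = -5*Z - 2/Z)
-6010 - (1/(77 - 41) + n(11))*p = -6010 - (1/(77 - 41) + (-5*11 - 2/11))*(-5)/2 = -6010 - (1/36 + (-55 - 2*1/11))*(-5)/2 = -6010 - (1/36 + (-55 - 2/11))*(-5)/2 = -6010 - (1/36 - 607/11)*(-5)/2 = -6010 - (-21841)*(-5)/(396*2) = -6010 - 1*109205/792 = -6010 - 109205/792 = -4869125/792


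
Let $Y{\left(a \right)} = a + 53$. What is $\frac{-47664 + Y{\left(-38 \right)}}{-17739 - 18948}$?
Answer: $\frac{2269}{1747} \approx 1.2988$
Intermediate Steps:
$Y{\left(a \right)} = 53 + a$
$\frac{-47664 + Y{\left(-38 \right)}}{-17739 - 18948} = \frac{-47664 + \left(53 - 38\right)}{-17739 - 18948} = \frac{-47664 + 15}{-36687} = \left(-47649\right) \left(- \frac{1}{36687}\right) = \frac{2269}{1747}$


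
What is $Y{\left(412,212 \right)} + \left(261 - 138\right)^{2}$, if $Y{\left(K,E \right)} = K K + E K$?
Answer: $272217$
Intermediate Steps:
$Y{\left(K,E \right)} = K^{2} + E K$
$Y{\left(412,212 \right)} + \left(261 - 138\right)^{2} = 412 \left(212 + 412\right) + \left(261 - 138\right)^{2} = 412 \cdot 624 + 123^{2} = 257088 + 15129 = 272217$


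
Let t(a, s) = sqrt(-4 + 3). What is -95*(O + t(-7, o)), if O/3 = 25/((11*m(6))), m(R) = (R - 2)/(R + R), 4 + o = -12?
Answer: -21375/11 - 95*I ≈ -1943.2 - 95.0*I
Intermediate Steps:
o = -16 (o = -4 - 12 = -16)
m(R) = (-2 + R)/(2*R) (m(R) = (-2 + R)/((2*R)) = (-2 + R)*(1/(2*R)) = (-2 + R)/(2*R))
t(a, s) = I (t(a, s) = sqrt(-1) = I)
O = 225/11 (O = 3*(25/((11*((1/2)*(-2 + 6)/6)))) = 3*(25/((11*((1/2)*(1/6)*4)))) = 3*(25/((11*(1/3)))) = 3*(25/(11/3)) = 3*(25*(3/11)) = 3*(75/11) = 225/11 ≈ 20.455)
-95*(O + t(-7, o)) = -95*(225/11 + I) = -21375/11 - 95*I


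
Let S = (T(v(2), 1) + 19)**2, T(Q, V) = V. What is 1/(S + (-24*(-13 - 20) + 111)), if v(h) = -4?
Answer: 1/1303 ≈ 0.00076746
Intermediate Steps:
S = 400 (S = (1 + 19)**2 = 20**2 = 400)
1/(S + (-24*(-13 - 20) + 111)) = 1/(400 + (-24*(-13 - 20) + 111)) = 1/(400 + (-24*(-33) + 111)) = 1/(400 + (792 + 111)) = 1/(400 + 903) = 1/1303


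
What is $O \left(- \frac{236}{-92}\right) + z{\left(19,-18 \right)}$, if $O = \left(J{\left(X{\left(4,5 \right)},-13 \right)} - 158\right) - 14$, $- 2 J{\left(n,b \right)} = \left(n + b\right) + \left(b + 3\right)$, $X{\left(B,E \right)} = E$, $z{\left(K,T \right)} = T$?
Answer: $- \frac{10031}{23} \approx -436.13$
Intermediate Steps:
$J{\left(n,b \right)} = - \frac{3}{2} - b - \frac{n}{2}$ ($J{\left(n,b \right)} = - \frac{\left(n + b\right) + \left(b + 3\right)}{2} = - \frac{\left(b + n\right) + \left(3 + b\right)}{2} = - \frac{3 + n + 2 b}{2} = - \frac{3}{2} - b - \frac{n}{2}$)
$O = -163$ ($O = \left(\left(- \frac{3}{2} - -13 - \frac{5}{2}\right) - 158\right) - 14 = \left(\left(- \frac{3}{2} + 13 - \frac{5}{2}\right) - 158\right) - 14 = \left(9 - 158\right) - 14 = -149 - 14 = -163$)
$O \left(- \frac{236}{-92}\right) + z{\left(19,-18 \right)} = - 163 \left(- \frac{236}{-92}\right) - 18 = - 163 \left(\left(-236\right) \left(- \frac{1}{92}\right)\right) - 18 = \left(-163\right) \frac{59}{23} - 18 = - \frac{9617}{23} - 18 = - \frac{10031}{23}$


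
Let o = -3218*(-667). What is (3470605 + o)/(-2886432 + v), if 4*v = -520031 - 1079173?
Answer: -1872337/1095411 ≈ -1.7093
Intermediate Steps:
v = -399801 (v = (-520031 - 1079173)/4 = (¼)*(-1599204) = -399801)
o = 2146406
(3470605 + o)/(-2886432 + v) = (3470605 + 2146406)/(-2886432 - 399801) = 5617011/(-3286233) = 5617011*(-1/3286233) = -1872337/1095411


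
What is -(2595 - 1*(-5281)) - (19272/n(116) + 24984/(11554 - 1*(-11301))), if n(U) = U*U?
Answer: -302867139143/38442110 ≈ -7878.5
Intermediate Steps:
n(U) = U²
-(2595 - 1*(-5281)) - (19272/n(116) + 24984/(11554 - 1*(-11301))) = -(2595 - 1*(-5281)) - (19272/(116²) + 24984/(11554 - 1*(-11301))) = -(2595 + 5281) - (19272/13456 + 24984/(11554 + 11301)) = -1*7876 - (19272*(1/13456) + 24984/22855) = -7876 - (2409/1682 + 24984*(1/22855)) = -7876 - (2409/1682 + 24984/22855) = -7876 - 1*97080783/38442110 = -7876 - 97080783/38442110 = -302867139143/38442110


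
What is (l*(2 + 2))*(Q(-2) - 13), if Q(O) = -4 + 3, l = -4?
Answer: 224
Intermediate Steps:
Q(O) = -1
(l*(2 + 2))*(Q(-2) - 13) = (-4*(2 + 2))*(-1 - 13) = -4*4*(-14) = -16*(-14) = 224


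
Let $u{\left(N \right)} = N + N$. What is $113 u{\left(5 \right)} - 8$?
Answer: $1122$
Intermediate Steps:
$u{\left(N \right)} = 2 N$
$113 u{\left(5 \right)} - 8 = 113 \cdot 2 \cdot 5 - 8 = 113 \cdot 10 - 8 = 1130 - 8 = 1122$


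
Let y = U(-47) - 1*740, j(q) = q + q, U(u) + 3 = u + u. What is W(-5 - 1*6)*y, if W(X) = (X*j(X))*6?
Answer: -1215324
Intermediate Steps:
U(u) = -3 + 2*u (U(u) = -3 + (u + u) = -3 + 2*u)
j(q) = 2*q
y = -837 (y = (-3 + 2*(-47)) - 1*740 = (-3 - 94) - 740 = -97 - 740 = -837)
W(X) = 12*X**2 (W(X) = (X*(2*X))*6 = (2*X**2)*6 = 12*X**2)
W(-5 - 1*6)*y = (12*(-5 - 1*6)**2)*(-837) = (12*(-5 - 6)**2)*(-837) = (12*(-11)**2)*(-837) = (12*121)*(-837) = 1452*(-837) = -1215324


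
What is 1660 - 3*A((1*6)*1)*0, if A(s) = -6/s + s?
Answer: 1660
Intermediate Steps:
A(s) = s - 6/s (A(s) = -6/s + s = s - 6/s)
1660 - 3*A((1*6)*1)*0 = 1660 - 3*((1*6)*1 - 6/((1*6)*1))*0 = 1660 - 3*(6*1 - 6/(6*1))*0 = 1660 - 3*(6 - 6/6)*0 = 1660 - 3*(6 - 6*⅙)*0 = 1660 - 3*(6 - 1)*0 = 1660 - 3*5*0 = 1660 - 15*0 = 1660 + 0 = 1660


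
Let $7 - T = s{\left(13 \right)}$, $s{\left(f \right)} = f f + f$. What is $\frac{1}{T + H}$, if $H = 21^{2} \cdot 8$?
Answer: $\frac{1}{3353} \approx 0.00029824$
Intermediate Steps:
$s{\left(f \right)} = f + f^{2}$ ($s{\left(f \right)} = f^{2} + f = f + f^{2}$)
$T = -175$ ($T = 7 - 13 \left(1 + 13\right) = 7 - 13 \cdot 14 = 7 - 182 = -175$)
$H = 3528$ ($H = 441 \cdot 8 = 3528$)
$\frac{1}{T + H} = \frac{1}{-175 + 3528} = \frac{1}{3353}$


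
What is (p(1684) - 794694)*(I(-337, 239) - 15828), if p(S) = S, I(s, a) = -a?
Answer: 12741291670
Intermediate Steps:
(p(1684) - 794694)*(I(-337, 239) - 15828) = (1684 - 794694)*(-1*239 - 15828) = -793010*(-239 - 15828) = -793010*(-16067) = 12741291670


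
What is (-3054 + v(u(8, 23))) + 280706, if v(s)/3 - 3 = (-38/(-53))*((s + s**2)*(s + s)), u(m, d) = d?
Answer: 17610721/53 ≈ 3.3228e+5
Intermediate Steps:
v(s) = 9 + 228*s*(s + s**2)/53 (v(s) = 9 + 3*((-38/(-53))*((s + s**2)*(s + s))) = 9 + 3*((-38*(-1/53))*((s + s**2)*(2*s))) = 9 + 3*(38*(2*s*(s + s**2))/53) = 9 + 3*(76*s*(s + s**2)/53) = 9 + 228*s*(s + s**2)/53)
(-3054 + v(u(8, 23))) + 280706 = (-3054 + (9 + (228/53)*23**2 + (228/53)*23**3)) + 280706 = (-3054 + (9 + (228/53)*529 + (228/53)*12167)) + 280706 = (-3054 + (9 + 120612/53 + 2774076/53)) + 280706 = (-3054 + 2895165/53) + 280706 = 2733303/53 + 280706 = 17610721/53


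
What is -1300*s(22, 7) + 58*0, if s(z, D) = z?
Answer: -28600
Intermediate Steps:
-1300*s(22, 7) + 58*0 = -1300*22 + 58*0 = -28600 + 0 = -28600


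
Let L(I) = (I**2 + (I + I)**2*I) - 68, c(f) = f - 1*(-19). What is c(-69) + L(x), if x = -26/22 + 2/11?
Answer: -121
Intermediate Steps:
c(f) = 19 + f (c(f) = f + 19 = 19 + f)
x = -1 (x = -26*1/22 + 2*(1/11) = -13/11 + 2/11 = -1)
L(I) = -68 + I**2 + 4*I**3 (L(I) = (I**2 + (2*I)**2*I) - 68 = (I**2 + (4*I**2)*I) - 68 = (I**2 + 4*I**3) - 68 = -68 + I**2 + 4*I**3)
c(-69) + L(x) = (19 - 69) + (-68 + (-1)**2 + 4*(-1)**3) = -50 + (-68 + 1 + 4*(-1)) = -50 + (-68 + 1 - 4) = -50 - 71 = -121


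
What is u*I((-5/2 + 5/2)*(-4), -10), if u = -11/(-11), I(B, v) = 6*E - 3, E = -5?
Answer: -33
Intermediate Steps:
I(B, v) = -33 (I(B, v) = 6*(-5) - 3 = -30 - 3 = -33)
u = 1 (u = -11*(-1/11) = 1)
u*I((-5/2 + 5/2)*(-4), -10) = 1*(-33) = -33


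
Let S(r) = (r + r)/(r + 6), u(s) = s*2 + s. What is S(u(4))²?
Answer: 16/9 ≈ 1.7778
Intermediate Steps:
u(s) = 3*s (u(s) = 2*s + s = 3*s)
S(r) = 2*r/(6 + r) (S(r) = (2*r)/(6 + r) = 2*r/(6 + r))
S(u(4))² = (2*(3*4)/(6 + 3*4))² = (2*12/(6 + 12))² = (2*12/18)² = (2*12*(1/18))² = (4/3)² = 16/9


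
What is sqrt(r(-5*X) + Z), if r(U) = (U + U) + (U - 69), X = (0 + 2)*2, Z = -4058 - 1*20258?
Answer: I*sqrt(24445) ≈ 156.35*I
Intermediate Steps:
Z = -24316 (Z = -4058 - 20258 = -24316)
X = 4 (X = 2*2 = 4)
r(U) = -69 + 3*U (r(U) = 2*U + (-69 + U) = -69 + 3*U)
sqrt(r(-5*X) + Z) = sqrt((-69 + 3*(-5*4)) - 24316) = sqrt((-69 + 3*(-20)) - 24316) = sqrt((-69 - 60) - 24316) = sqrt(-129 - 24316) = sqrt(-24445) = I*sqrt(24445)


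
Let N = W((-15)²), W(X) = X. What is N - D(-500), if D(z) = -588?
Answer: 813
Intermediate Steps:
N = 225 (N = (-15)² = 225)
N - D(-500) = 225 - 1*(-588) = 225 + 588 = 813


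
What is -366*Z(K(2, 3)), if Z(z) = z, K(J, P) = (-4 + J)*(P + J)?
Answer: 3660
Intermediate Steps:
K(J, P) = (-4 + J)*(J + P)
-366*Z(K(2, 3)) = -366*(2**2 - 4*2 - 4*3 + 2*3) = -366*(4 - 8 - 12 + 6) = -366*(-10) = 3660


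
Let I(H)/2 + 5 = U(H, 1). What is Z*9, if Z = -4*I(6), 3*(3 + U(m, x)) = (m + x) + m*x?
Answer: 264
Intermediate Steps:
U(m, x) = -3 + m/3 + x/3 + m*x/3 (U(m, x) = -3 + ((m + x) + m*x)/3 = -3 + (m + x + m*x)/3 = -3 + (m/3 + x/3 + m*x/3) = -3 + m/3 + x/3 + m*x/3)
I(H) = -46/3 + 4*H/3 (I(H) = -10 + 2*(-3 + H/3 + (⅓)*1 + (⅓)*H*1) = -10 + 2*(-3 + H/3 + ⅓ + H/3) = -10 + 2*(-8/3 + 2*H/3) = -10 + (-16/3 + 4*H/3) = -46/3 + 4*H/3)
Z = 88/3 (Z = -4*(-46/3 + (4/3)*6) = -4*(-46/3 + 8) = -4*(-22/3) = 88/3 ≈ 29.333)
Z*9 = (88/3)*9 = 264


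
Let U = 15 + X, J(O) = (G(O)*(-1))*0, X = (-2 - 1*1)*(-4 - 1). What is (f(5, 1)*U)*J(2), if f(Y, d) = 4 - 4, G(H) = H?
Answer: 0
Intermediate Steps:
X = 15 (X = (-2 - 1)*(-5) = -3*(-5) = 15)
J(O) = 0 (J(O) = (O*(-1))*0 = -O*0 = 0)
f(Y, d) = 0
U = 30 (U = 15 + 15 = 30)
(f(5, 1)*U)*J(2) = (0*30)*0 = 0*0 = 0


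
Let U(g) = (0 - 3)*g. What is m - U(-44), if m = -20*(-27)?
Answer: 408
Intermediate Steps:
m = 540
U(g) = -3*g
m - U(-44) = 540 - (-3)*(-44) = 540 - 1*132 = 540 - 132 = 408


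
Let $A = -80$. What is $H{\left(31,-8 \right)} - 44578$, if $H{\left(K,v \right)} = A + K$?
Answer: $-44627$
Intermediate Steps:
$H{\left(K,v \right)} = -80 + K$
$H{\left(31,-8 \right)} - 44578 = \left(-80 + 31\right) - 44578 = -49 - 44578 = -44627$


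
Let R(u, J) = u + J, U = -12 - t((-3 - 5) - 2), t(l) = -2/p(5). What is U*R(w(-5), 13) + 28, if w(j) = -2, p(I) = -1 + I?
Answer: -197/2 ≈ -98.500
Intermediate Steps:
t(l) = -½ (t(l) = -2/(-1 + 5) = -2/4 = -2*¼ = -½)
U = -23/2 (U = -12 - 1*(-½) = -12 + ½ = -23/2 ≈ -11.500)
R(u, J) = J + u
U*R(w(-5), 13) + 28 = -23*(13 - 2)/2 + 28 = -23/2*11 + 28 = -253/2 + 28 = -197/2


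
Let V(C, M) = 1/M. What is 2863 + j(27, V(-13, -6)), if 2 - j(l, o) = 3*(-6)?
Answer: 2883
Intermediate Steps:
j(l, o) = 20 (j(l, o) = 2 - 3*(-6) = 2 - 1*(-18) = 2 + 18 = 20)
2863 + j(27, V(-13, -6)) = 2863 + 20 = 2883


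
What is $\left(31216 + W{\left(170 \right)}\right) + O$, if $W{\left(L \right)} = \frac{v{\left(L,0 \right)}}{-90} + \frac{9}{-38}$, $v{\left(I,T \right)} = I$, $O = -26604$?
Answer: $\frac{1576577}{342} \approx 4609.9$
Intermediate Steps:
$W{\left(L \right)} = - \frac{9}{38} - \frac{L}{90}$ ($W{\left(L \right)} = \frac{L}{-90} + \frac{9}{-38} = L \left(- \frac{1}{90}\right) + 9 \left(- \frac{1}{38}\right) = - \frac{L}{90} - \frac{9}{38} = - \frac{9}{38} - \frac{L}{90}$)
$\left(31216 + W{\left(170 \right)}\right) + O = \left(31216 - \frac{727}{342}\right) - 26604 = \frac{10675145}{342} - 26604 = \frac{1576577}{342}$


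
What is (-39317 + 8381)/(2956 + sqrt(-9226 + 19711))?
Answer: -91446816/8727451 + 92808*sqrt(1165)/8727451 ≈ -10.115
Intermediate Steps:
(-39317 + 8381)/(2956 + sqrt(-9226 + 19711)) = -30936/(2956 + sqrt(10485)) = -30936/(2956 + 3*sqrt(1165))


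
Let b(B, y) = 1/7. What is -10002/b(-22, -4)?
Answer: -70014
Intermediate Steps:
b(B, y) = ⅐
-10002/b(-22, -4) = -10002/⅐ = -10002*7 = -70014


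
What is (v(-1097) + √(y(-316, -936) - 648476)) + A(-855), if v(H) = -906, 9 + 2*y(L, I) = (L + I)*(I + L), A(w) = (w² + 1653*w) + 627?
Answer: -682569 + √541086/2 ≈ -6.8220e+5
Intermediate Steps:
A(w) = 627 + w² + 1653*w
y(L, I) = -9/2 + (I + L)²/2 (y(L, I) = -9/2 + ((L + I)*(I + L))/2 = -9/2 + ((I + L)*(I + L))/2 = -9/2 + (I + L)²/2)
(v(-1097) + √(y(-316, -936) - 648476)) + A(-855) = (-906 + √((-9/2 + (-936 - 316)²/2) - 648476)) + (627 + (-855)² + 1653*(-855)) = (-906 + √((-9/2 + (½)*(-1252)²) - 648476)) + (627 + 731025 - 1413315) = (-906 + √((-9/2 + (½)*1567504) - 648476)) - 681663 = (-906 + √((-9/2 + 783752) - 648476)) - 681663 = (-906 + √(1567495/2 - 648476)) - 681663 = (-906 + √(270543/2)) - 681663 = (-906 + √541086/2) - 681663 = -682569 + √541086/2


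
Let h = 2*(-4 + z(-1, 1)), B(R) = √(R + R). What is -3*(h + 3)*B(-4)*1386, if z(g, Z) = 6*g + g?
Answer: 158004*I*√2 ≈ 2.2345e+5*I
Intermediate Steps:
z(g, Z) = 7*g
B(R) = √2*√R (B(R) = √(2*R) = √2*√R)
h = -22 (h = 2*(-4 + 7*(-1)) = 2*(-4 - 7) = 2*(-11) = -22)
-3*(h + 3)*B(-4)*1386 = -3*(-22 + 3)*√2*√(-4)*1386 = -(-57)*√2*(2*I)*1386 = -(-57)*2*I*√2*1386 = -(-114)*I*√2*1386 = (114*I*√2)*1386 = 158004*I*√2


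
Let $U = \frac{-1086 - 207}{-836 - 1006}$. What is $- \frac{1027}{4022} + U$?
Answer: $\frac{275726}{617377} \approx 0.44661$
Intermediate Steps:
$U = \frac{431}{614}$ ($U = - \frac{1293}{-1842} = \left(-1293\right) \left(- \frac{1}{1842}\right) = \frac{431}{614} \approx 0.70195$)
$- \frac{1027}{4022} + U = - \frac{1027}{4022} + \frac{431}{614} = \frac{275726}{617377}$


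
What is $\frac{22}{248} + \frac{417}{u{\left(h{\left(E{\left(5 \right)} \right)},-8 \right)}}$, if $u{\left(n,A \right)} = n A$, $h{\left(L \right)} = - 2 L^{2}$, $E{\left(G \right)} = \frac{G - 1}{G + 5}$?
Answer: $\frac{323351}{1984} \approx 162.98$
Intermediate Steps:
$E{\left(G \right)} = \frac{-1 + G}{5 + G}$
$u{\left(n,A \right)} = A n$
$\frac{22}{248} + \frac{417}{u{\left(h{\left(E{\left(5 \right)} \right)},-8 \right)}} = \frac{22}{248} + \frac{417}{\left(-8\right) \left(- 2 \left(\frac{-1 + 5}{5 + 5}\right)^{2}\right)} = 22 \cdot \frac{1}{248} + \frac{417}{\left(-8\right) \left(- 2 \left(\frac{1}{10} \cdot 4\right)^{2}\right)} = \frac{11}{124} + \frac{417}{\left(-8\right) \left(- 2 \left(\frac{1}{10} \cdot 4\right)^{2}\right)} = \frac{11}{124} + \frac{417}{\left(-8\right) \left(- 2 \left(\frac{2}{5}\right)^{2}\right)} = \frac{11}{124} + \frac{417}{\left(-8\right) \left(\left(-2\right) \frac{4}{25}\right)} = \frac{11}{124} + \frac{417}{\left(-8\right) \left(- \frac{8}{25}\right)} = \frac{11}{124} + \frac{417}{\frac{64}{25}} = \frac{11}{124} + 417 \cdot \frac{25}{64} = \frac{11}{124} + \frac{10425}{64} = \frac{323351}{1984}$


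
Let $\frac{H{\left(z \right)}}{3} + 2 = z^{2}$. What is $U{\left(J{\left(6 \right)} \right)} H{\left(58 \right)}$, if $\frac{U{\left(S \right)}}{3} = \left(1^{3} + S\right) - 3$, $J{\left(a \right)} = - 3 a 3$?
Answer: $-1694448$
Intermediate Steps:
$J{\left(a \right)} = - 9 a$
$U{\left(S \right)} = -6 + 3 S$ ($U{\left(S \right)} = 3 \left(\left(1^{3} + S\right) - 3\right) = 3 \left(\left(1 + S\right) - 3\right) = 3 \left(-2 + S\right) = -6 + 3 S$)
$H{\left(z \right)} = -6 + 3 z^{2}$
$U{\left(J{\left(6 \right)} \right)} H{\left(58 \right)} = \left(-6 + 3 \left(\left(-9\right) 6\right)\right) \left(-6 + 3 \cdot 58^{2}\right) = \left(-6 + 3 \left(-54\right)\right) \left(-6 + 3 \cdot 3364\right) = \left(-6 - 162\right) \left(-6 + 10092\right) = \left(-168\right) 10086 = -1694448$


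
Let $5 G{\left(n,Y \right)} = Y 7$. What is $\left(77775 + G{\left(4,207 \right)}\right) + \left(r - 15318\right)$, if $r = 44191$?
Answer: $\frac{534689}{5} \approx 1.0694 \cdot 10^{5}$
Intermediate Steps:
$G{\left(n,Y \right)} = \frac{7 Y}{5}$ ($G{\left(n,Y \right)} = \frac{Y 7}{5} = \frac{7 Y}{5}$)
$\left(77775 + G{\left(4,207 \right)}\right) + \left(r - 15318\right) = \left(77775 + \frac{7}{5} \cdot 207\right) + \left(44191 - 15318\right) = \left(77775 + \frac{1449}{5}\right) + 28873 = \frac{390324}{5} + 28873 = \frac{534689}{5}$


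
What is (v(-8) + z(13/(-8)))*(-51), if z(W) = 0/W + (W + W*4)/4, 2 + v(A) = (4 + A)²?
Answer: -19533/32 ≈ -610.41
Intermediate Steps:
v(A) = -2 + (4 + A)²
z(W) = 5*W/4 (z(W) = 0 + (W + 4*W)*(¼) = 0 + (5*W)*(¼) = 0 + 5*W/4 = 5*W/4)
(v(-8) + z(13/(-8)))*(-51) = ((-2 + (4 - 8)²) + 5*(13/(-8))/4)*(-51) = ((-2 + (-4)²) + 5*(13*(-⅛))/4)*(-51) = ((-2 + 16) + (5/4)*(-13/8))*(-51) = (14 - 65/32)*(-51) = (383/32)*(-51) = -19533/32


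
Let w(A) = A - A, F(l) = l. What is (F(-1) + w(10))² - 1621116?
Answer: -1621115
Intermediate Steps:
w(A) = 0
(F(-1) + w(10))² - 1621116 = (-1 + 0)² - 1621116 = (-1)² - 1621116 = 1 - 1621116 = -1621115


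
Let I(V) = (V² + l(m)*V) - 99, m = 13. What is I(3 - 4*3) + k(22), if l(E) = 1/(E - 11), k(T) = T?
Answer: -½ ≈ -0.50000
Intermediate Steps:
l(E) = 1/(-11 + E)
I(V) = -99 + V² + V/2 (I(V) = (V² + V/(-11 + 13)) - 99 = (V² + V/2) - 99 = -99 + V² + V/2)
I(3 - 4*3) + k(22) = (-99 + (3 - 4*3)² + (3 - 4*3)/2) + 22 = (-99 + (3 - 12)² + (3 - 12)/2) + 22 = (-99 + (-9)² + (½)*(-9)) + 22 = (-99 + 81 - 9/2) + 22 = -45/2 + 22 = -½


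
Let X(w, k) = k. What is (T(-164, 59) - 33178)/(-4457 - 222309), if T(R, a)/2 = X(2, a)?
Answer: 16530/113383 ≈ 0.14579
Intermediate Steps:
T(R, a) = 2*a
(T(-164, 59) - 33178)/(-4457 - 222309) = (2*59 - 33178)/(-4457 - 222309) = (118 - 33178)/(-226766) = -33060*(-1/226766) = 16530/113383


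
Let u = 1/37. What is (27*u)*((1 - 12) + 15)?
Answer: 108/37 ≈ 2.9189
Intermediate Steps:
u = 1/37 ≈ 0.027027
(27*u)*((1 - 12) + 15) = (27*(1/37))*((1 - 12) + 15) = 27*(-11 + 15)/37 = (27/37)*4 = 108/37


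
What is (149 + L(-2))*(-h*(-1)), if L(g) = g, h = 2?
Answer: 294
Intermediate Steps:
(149 + L(-2))*(-h*(-1)) = (149 - 2)*(-1*2*(-1)) = 147*(-2*(-1)) = 147*2 = 294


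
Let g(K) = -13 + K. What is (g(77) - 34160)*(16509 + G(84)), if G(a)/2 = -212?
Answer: -548434160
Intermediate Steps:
G(a) = -424 (G(a) = 2*(-212) = -424)
(g(77) - 34160)*(16509 + G(84)) = ((-13 + 77) - 34160)*(16509 - 424) = (64 - 34160)*16085 = -34096*16085 = -548434160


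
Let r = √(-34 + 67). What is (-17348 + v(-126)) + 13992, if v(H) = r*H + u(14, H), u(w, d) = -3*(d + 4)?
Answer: -2990 - 126*√33 ≈ -3713.8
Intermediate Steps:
u(w, d) = -12 - 3*d (u(w, d) = -3*(4 + d) = -12 - 3*d)
r = √33 ≈ 5.7446
v(H) = -12 - 3*H + H*√33 (v(H) = √33*H + (-12 - 3*H) = H*√33 + (-12 - 3*H) = -12 - 3*H + H*√33)
(-17348 + v(-126)) + 13992 = (-17348 + (-12 - 3*(-126) - 126*√33)) + 13992 = (-17348 + (-12 + 378 - 126*√33)) + 13992 = (-17348 + (366 - 126*√33)) + 13992 = (-16982 - 126*√33) + 13992 = -2990 - 126*√33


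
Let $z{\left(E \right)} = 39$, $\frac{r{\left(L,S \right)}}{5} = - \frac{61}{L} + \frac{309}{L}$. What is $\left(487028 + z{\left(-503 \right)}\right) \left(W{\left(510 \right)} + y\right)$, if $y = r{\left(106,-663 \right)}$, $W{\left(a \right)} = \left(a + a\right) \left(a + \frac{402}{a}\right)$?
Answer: $\frac{13449786310744}{53} \approx 2.5377 \cdot 10^{11}$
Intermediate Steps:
$r{\left(L,S \right)} = \frac{1240}{L}$ ($r{\left(L,S \right)} = 5 \left(- \frac{61}{L} + \frac{309}{L}\right) = 5 \frac{248}{L} = \frac{1240}{L}$)
$W{\left(a \right)} = 2 a \left(a + \frac{402}{a}\right)$
$y = \frac{620}{53}$ ($y = \frac{1240}{106} = 1240 \cdot \frac{1}{106} = \frac{620}{53} \approx 11.698$)
$\left(487028 + z{\left(-503 \right)}\right) \left(W{\left(510 \right)} + y\right) = \left(487028 + 39\right) \left(\left(804 + 2 \cdot 510^{2}\right) + \frac{620}{53}\right) = 487067 \left(\left(804 + 2 \cdot 260100\right) + \frac{620}{53}\right) = 487067 \left(\left(804 + 520200\right) + \frac{620}{53}\right) = 487067 \left(521004 + \frac{620}{53}\right) = 487067 \cdot \frac{27613832}{53} = \frac{13449786310744}{53}$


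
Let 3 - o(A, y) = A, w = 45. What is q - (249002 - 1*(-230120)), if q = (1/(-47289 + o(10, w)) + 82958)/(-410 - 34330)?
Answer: -787231573432447/1643063040 ≈ -4.7912e+5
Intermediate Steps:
o(A, y) = 3 - A
q = -3923581567/1643063040 (q = (1/(-47289 + (3 - 1*10)) + 82958)/(-410 - 34330) = (1/(-47289 + (3 - 10)) + 82958)/(-34740) = (1/(-47289 - 7) + 82958)*(-1/34740) = (1/(-47296) + 82958)*(-1/34740) = (-1/47296 + 82958)*(-1/34740) = (3923581567/47296)*(-1/34740) = -3923581567/1643063040 ≈ -2.3880)
q - (249002 - 1*(-230120)) = -3923581567/1643063040 - (249002 - 1*(-230120)) = -3923581567/1643063040 - (249002 + 230120) = -3923581567/1643063040 - 1*479122 = -3923581567/1643063040 - 479122 = -787231573432447/1643063040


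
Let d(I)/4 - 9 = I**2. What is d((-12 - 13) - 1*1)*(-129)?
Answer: -353460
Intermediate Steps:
d(I) = 36 + 4*I**2
d((-12 - 13) - 1*1)*(-129) = (36 + 4*((-12 - 13) - 1*1)**2)*(-129) = (36 + 4*(-25 - 1)**2)*(-129) = (36 + 4*(-26)**2)*(-129) = (36 + 4*676)*(-129) = (36 + 2704)*(-129) = 2740*(-129) = -353460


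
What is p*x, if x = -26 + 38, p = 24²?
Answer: 6912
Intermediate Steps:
p = 576
x = 12
p*x = 576*12 = 6912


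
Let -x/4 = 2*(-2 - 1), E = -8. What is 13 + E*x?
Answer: -179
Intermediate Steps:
x = 24 (x = -8*(-2 - 1) = -8*(-3) = -4*(-6) = 24)
13 + E*x = 13 - 8*24 = 13 - 192 = -179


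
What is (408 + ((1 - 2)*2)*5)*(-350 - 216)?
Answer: -225268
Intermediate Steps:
(408 + ((1 - 2)*2)*5)*(-350 - 216) = (408 - 1*2*5)*(-566) = (408 - 2*5)*(-566) = (408 - 10)*(-566) = 398*(-566) = -225268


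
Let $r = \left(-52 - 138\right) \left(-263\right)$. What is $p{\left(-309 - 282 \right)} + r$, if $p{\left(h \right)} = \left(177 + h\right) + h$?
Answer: $48965$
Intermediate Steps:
$p{\left(h \right)} = 177 + 2 h$
$r = 49970$ ($r = \left(-190\right) \left(-263\right) = 49970$)
$p{\left(-309 - 282 \right)} + r = \left(177 + 2 \left(-309 - 282\right)\right) + 49970 = \left(177 + 2 \left(-591\right)\right) + 49970 = \left(177 - 1182\right) + 49970 = -1005 + 49970 = 48965$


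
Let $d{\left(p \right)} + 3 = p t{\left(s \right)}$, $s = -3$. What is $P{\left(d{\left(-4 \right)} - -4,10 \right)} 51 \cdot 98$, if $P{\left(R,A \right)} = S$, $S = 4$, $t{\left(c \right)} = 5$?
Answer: $19992$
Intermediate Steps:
$d{\left(p \right)} = -3 + 5 p$ ($d{\left(p \right)} = -3 + p 5 = -3 + 5 p$)
$P{\left(R,A \right)} = 4$
$P{\left(d{\left(-4 \right)} - -4,10 \right)} 51 \cdot 98 = 4 \cdot 51 \cdot 98 = 204 \cdot 98 = 19992$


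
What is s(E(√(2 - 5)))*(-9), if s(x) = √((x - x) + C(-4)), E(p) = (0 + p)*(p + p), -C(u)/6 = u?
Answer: -18*√6 ≈ -44.091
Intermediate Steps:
C(u) = -6*u
E(p) = 2*p² (E(p) = p*(2*p) = 2*p²)
s(x) = 2*√6 (s(x) = √((x - x) - 6*(-4)) = √(0 + 24) = √24 = 2*√6)
s(E(√(2 - 5)))*(-9) = (2*√6)*(-9) = -18*√6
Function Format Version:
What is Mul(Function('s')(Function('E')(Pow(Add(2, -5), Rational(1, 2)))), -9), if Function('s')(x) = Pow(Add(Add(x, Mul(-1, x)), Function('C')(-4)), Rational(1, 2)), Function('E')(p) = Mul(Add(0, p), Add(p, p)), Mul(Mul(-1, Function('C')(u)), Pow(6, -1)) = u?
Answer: Mul(-18, Pow(6, Rational(1, 2))) ≈ -44.091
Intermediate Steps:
Function('C')(u) = Mul(-6, u)
Function('E')(p) = Mul(2, Pow(p, 2)) (Function('E')(p) = Mul(p, Mul(2, p)) = Mul(2, Pow(p, 2)))
Function('s')(x) = Mul(2, Pow(6, Rational(1, 2))) (Function('s')(x) = Pow(Add(Add(x, Mul(-1, x)), Mul(-6, -4)), Rational(1, 2)) = Pow(Add(0, 24), Rational(1, 2)) = Pow(24, Rational(1, 2)) = Mul(2, Pow(6, Rational(1, 2))))
Mul(Function('s')(Function('E')(Pow(Add(2, -5), Rational(1, 2)))), -9) = Mul(Mul(2, Pow(6, Rational(1, 2))), -9) = Mul(-18, Pow(6, Rational(1, 2)))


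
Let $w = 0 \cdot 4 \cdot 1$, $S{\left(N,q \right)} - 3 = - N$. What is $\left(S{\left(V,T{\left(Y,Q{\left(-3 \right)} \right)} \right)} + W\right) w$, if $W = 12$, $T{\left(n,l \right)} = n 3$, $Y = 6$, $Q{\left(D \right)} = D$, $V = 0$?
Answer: $0$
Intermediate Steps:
$T{\left(n,l \right)} = 3 n$
$S{\left(N,q \right)} = 3 - N$
$w = 0$ ($w = 0 \cdot 1 = 0$)
$\left(S{\left(V,T{\left(Y,Q{\left(-3 \right)} \right)} \right)} + W\right) w = \left(\left(3 - 0\right) + 12\right) 0 = \left(\left(3 + 0\right) + 12\right) 0 = \left(3 + 12\right) 0 = 15 \cdot 0 = 0$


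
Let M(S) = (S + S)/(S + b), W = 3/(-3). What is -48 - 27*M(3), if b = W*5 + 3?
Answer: -210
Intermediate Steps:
W = -1 (W = 3*(-1/3) = -1)
b = -2 (b = -1*5 + 3 = -5 + 3 = -2)
M(S) = 2*S/(-2 + S) (M(S) = (S + S)/(S - 2) = (2*S)/(-2 + S) = 2*S/(-2 + S))
-48 - 27*M(3) = -48 - 54*3/(-2 + 3) = -48 - 54*3/1 = -48 - 54*3 = -48 - 27*6 = -48 - 162 = -210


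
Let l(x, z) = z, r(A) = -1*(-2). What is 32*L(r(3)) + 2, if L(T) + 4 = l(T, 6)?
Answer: 66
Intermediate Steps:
r(A) = 2
L(T) = 2 (L(T) = -4 + 6 = 2)
32*L(r(3)) + 2 = 32*2 + 2 = 64 + 2 = 66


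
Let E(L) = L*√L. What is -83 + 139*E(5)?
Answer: -83 + 695*√5 ≈ 1471.1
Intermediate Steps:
E(L) = L^(3/2)
-83 + 139*E(5) = -83 + 139*5^(3/2) = -83 + 139*(5*√5) = -83 + 695*√5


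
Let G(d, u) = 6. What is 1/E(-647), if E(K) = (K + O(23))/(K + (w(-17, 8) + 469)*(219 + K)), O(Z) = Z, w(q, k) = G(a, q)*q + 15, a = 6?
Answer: 164143/624 ≈ 263.05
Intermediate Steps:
w(q, k) = 15 + 6*q (w(q, k) = 6*q + 15 = 15 + 6*q)
E(K) = (23 + K)/(83658 + 383*K) (E(K) = (K + 23)/(K + ((15 + 6*(-17)) + 469)*(219 + K)) = (23 + K)/(K + ((15 - 102) + 469)*(219 + K)) = (23 + K)/(K + (-87 + 469)*(219 + K)) = (23 + K)/(K + 382*(219 + K)) = (23 + K)/(K + (83658 + 382*K)) = (23 + K)/(83658 + 383*K))
1/E(-647) = 1/((23 - 647)/(83658 + 383*(-647))) = 1/(-624/(83658 - 247801)) = 1/(-624/(-164143)) = 1/(-1/164143*(-624)) = 1/(624/164143) = 164143/624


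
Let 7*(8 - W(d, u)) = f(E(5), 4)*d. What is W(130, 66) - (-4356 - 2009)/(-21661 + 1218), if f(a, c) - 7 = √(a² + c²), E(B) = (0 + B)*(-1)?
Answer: -2500411/20443 - 130*√41/7 ≈ -241.23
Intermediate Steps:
E(B) = -B (E(B) = B*(-1) = -B)
f(a, c) = 7 + √(a² + c²)
W(d, u) = 8 - d*(7 + √41)/7 (W(d, u) = 8 - (7 + √((-1*5)² + 4²))*d/7 = 8 - (7 + √((-5)² + 16))*d/7 = 8 - (7 + √(25 + 16))*d/7 = 8 - (7 + √41)*d/7 = 8 - d*(7 + √41)/7)
W(130, 66) - (-4356 - 2009)/(-21661 + 1218) = (8 - ⅐*130*(7 + √41)) - (-4356 - 2009)/(-21661 + 1218) = (8 + (-130 - 130*√41/7)) - (-6365)/(-20443) = (-122 - 130*√41/7) - (-6365)*(-1)/20443 = (-122 - 130*√41/7) - 1*6365/20443 = (-122 - 130*√41/7) - 6365/20443 = -2500411/20443 - 130*√41/7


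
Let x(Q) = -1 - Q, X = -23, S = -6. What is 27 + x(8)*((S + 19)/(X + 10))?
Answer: 36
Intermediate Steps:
27 + x(8)*((S + 19)/(X + 10)) = 27 + (-1 - 1*8)*((-6 + 19)/(-23 + 10)) = 27 + (-1 - 8)*(13/(-13)) = 27 - 117*(-1)/13 = 27 - 9*(-1) = 27 + 9 = 36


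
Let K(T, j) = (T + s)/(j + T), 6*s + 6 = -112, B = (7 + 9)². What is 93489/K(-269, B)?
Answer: 3646071/866 ≈ 4210.2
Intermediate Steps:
B = 256 (B = 16² = 256)
s = -59/3 (s = -1 + (⅙)*(-112) = -1 - 56/3 = -59/3 ≈ -19.667)
K(T, j) = (-59/3 + T)/(T + j) (K(T, j) = (T - 59/3)/(j + T) = (-59/3 + T)/(T + j))
93489/K(-269, B) = 93489/(((-59/3 - 269)/(-269 + 256))) = 93489/((-866/3/(-13))) = 93489/((-1/13*(-866/3))) = 93489/(866/39) = 93489*(39/866) = 3646071/866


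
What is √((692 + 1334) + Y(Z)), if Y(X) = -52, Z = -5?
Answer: √1974 ≈ 44.430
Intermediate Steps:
√((692 + 1334) + Y(Z)) = √((692 + 1334) - 52) = √(2026 - 52) = √1974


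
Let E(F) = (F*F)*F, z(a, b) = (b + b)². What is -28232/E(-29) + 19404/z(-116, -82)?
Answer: 308143007/163991636 ≈ 1.8790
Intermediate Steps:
z(a, b) = 4*b² (z(a, b) = (2*b)² = 4*b²)
E(F) = F³ (E(F) = F²*F = F³)
-28232/E(-29) + 19404/z(-116, -82) = -28232/((-29)³) + 19404/((4*(-82)²)) = -28232/(-24389) + 19404/((4*6724)) = -28232*(-1/24389) + 19404/26896 = 28232/24389 + 19404*(1/26896) = 28232/24389 + 4851/6724 = 308143007/163991636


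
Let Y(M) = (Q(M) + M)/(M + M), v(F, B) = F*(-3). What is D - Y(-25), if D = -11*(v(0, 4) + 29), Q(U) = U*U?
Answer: -307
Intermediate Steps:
v(F, B) = -3*F
Q(U) = U²
Y(M) = (M + M²)/(2*M) (Y(M) = (M² + M)/(M + M) = (M + M²)/((2*M)) = (M + M²)*(1/(2*M)) = (M + M²)/(2*M))
D = -319 (D = -11*(-3*0 + 29) = -11*(0 + 29) = -11*29 = -319)
D - Y(-25) = -319 - (½ + (½)*(-25)) = -319 - (½ - 25/2) = -319 - 1*(-12) = -319 + 12 = -307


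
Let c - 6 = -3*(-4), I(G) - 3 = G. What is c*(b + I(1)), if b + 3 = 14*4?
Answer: 1026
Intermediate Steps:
I(G) = 3 + G
b = 53 (b = -3 + 14*4 = -3 + 56 = 53)
c = 18 (c = 6 - 3*(-4) = 6 + 12 = 18)
c*(b + I(1)) = 18*(53 + (3 + 1)) = 18*(53 + 4) = 18*57 = 1026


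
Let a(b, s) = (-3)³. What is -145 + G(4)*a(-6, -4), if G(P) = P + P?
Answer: -361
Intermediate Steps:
G(P) = 2*P
a(b, s) = -27
-145 + G(4)*a(-6, -4) = -145 + (2*4)*(-27) = -145 + 8*(-27) = -145 - 216 = -361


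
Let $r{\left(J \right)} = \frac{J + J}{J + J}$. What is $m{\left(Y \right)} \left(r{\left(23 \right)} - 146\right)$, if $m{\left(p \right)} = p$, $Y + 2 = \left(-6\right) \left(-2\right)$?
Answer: $-1450$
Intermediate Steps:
$r{\left(J \right)} = 1$ ($r{\left(J \right)} = \frac{2 J}{2 J} = 2 J \frac{1}{2 J} = 1$)
$Y = 10$ ($Y = -2 - -12 = -2 + 12 = 10$)
$m{\left(Y \right)} \left(r{\left(23 \right)} - 146\right) = 10 \left(1 - 146\right) = 10 \left(-145\right) = -1450$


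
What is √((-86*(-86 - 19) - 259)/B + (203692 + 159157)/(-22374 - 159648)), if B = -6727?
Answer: I*√104985093782010/5642682 ≈ 1.8158*I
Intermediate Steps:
√((-86*(-86 - 19) - 259)/B + (203692 + 159157)/(-22374 - 159648)) = √((-86*(-86 - 19) - 259)/(-6727) + (203692 + 159157)/(-22374 - 159648)) = √((-86*(-105) - 259)*(-1/6727) + 362849/(-182022)) = √((9030 - 259)*(-1/6727) + 362849*(-1/182022)) = √(8771*(-1/6727) - 362849/182022) = √(-1253/961 - 362849/182022) = √(-576771455/174923142) = I*√104985093782010/5642682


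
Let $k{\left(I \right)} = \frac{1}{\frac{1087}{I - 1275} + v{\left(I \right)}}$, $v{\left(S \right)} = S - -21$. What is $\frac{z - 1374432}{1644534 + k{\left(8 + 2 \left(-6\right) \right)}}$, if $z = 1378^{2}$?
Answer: $\frac{10833080512}{33969495583} \approx 0.31891$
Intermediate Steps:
$v{\left(S \right)} = 21 + S$ ($v{\left(S \right)} = S + 21 = 21 + S$)
$z = 1898884$
$k{\left(I \right)} = \frac{1}{21 + I + \frac{1087}{-1275 + I}}$ ($k{\left(I \right)} = \frac{1}{\frac{1087}{I - 1275} + \left(21 + I\right)} = \frac{1}{\frac{1087}{-1275 + I} + \left(21 + I\right)} = \frac{1}{21 + I + \frac{1087}{-1275 + I}}$)
$\frac{z - 1374432}{1644534 + k{\left(8 + 2 \left(-6\right) \right)}} = \frac{1898884 - 1374432}{1644534 + \frac{-1275 + \left(8 + 2 \left(-6\right)\right)}{-25688 + \left(8 + 2 \left(-6\right)\right)^{2} - 1254 \left(8 + 2 \left(-6\right)\right)}} = \frac{524452}{1644534 + \frac{-1275 + \left(8 - 12\right)}{-25688 + \left(8 - 12\right)^{2} - 1254 \left(8 - 12\right)}} = \frac{524452}{1644534 + \frac{-1275 - 4}{-25688 + \left(-4\right)^{2} - -5016}} = \frac{524452}{1644534 + \frac{1}{-25688 + 16 + 5016} \left(-1279\right)} = \frac{524452}{1644534 + \frac{1}{-20656} \left(-1279\right)} = \frac{524452}{1644534 - - \frac{1279}{20656}} = \frac{524452}{1644534 + \frac{1279}{20656}} = \frac{524452}{\frac{33969495583}{20656}} = 524452 \cdot \frac{20656}{33969495583} = \frac{10833080512}{33969495583}$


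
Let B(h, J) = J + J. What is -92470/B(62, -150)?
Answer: 9247/30 ≈ 308.23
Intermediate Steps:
B(h, J) = 2*J
-92470/B(62, -150) = -92470/(2*(-150)) = -92470/(-300) = -92470*(-1/300) = 9247/30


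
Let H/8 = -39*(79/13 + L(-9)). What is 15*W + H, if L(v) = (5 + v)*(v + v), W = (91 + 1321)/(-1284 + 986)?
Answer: -3640230/149 ≈ -24431.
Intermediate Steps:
W = -706/149 (W = 1412/(-298) = 1412*(-1/298) = -706/149 ≈ -4.7383)
L(v) = 2*v*(5 + v) (L(v) = (5 + v)*(2*v) = 2*v*(5 + v))
H = -24360 (H = 8*(-39*(79/13 + 2*(-9)*(5 - 9))) = 8*(-39*(79*(1/13) + 2*(-9)*(-4))) = 8*(-39*(79/13 + 72)) = 8*(-39*1015/13) = 8*(-3045) = -24360)
15*W + H = 15*(-706/149) - 24360 = -10590/149 - 24360 = -3640230/149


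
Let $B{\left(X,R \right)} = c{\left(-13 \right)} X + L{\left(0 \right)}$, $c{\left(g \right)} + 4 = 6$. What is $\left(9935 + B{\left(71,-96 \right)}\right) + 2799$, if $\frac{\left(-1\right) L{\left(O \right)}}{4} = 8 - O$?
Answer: $12844$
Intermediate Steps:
$L{\left(O \right)} = -32 + 4 O$ ($L{\left(O \right)} = - 4 \left(8 - O\right) = -32 + 4 O$)
$c{\left(g \right)} = 2$ ($c{\left(g \right)} = -4 + 6 = 2$)
$B{\left(X,R \right)} = -32 + 2 X$ ($B{\left(X,R \right)} = 2 X + \left(-32 + 4 \cdot 0\right) = 2 X + \left(-32 + 0\right) = 2 X - 32 = -32 + 2 X$)
$\left(9935 + B{\left(71,-96 \right)}\right) + 2799 = \left(9935 + \left(-32 + 2 \cdot 71\right)\right) + 2799 = \left(9935 + \left(-32 + 142\right)\right) + 2799 = \left(9935 + 110\right) + 2799 = 10045 + 2799 = 12844$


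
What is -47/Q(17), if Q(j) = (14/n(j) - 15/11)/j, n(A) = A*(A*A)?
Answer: 43180357/73541 ≈ 587.16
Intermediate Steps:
n(A) = A³ (n(A) = A*A² = A³)
Q(j) = (-15/11 + 14/j³)/j (Q(j) = (14/(j³) - 15/11)/j = (14/j³ - 15*1/11)/j = (14/j³ - 15/11)/j = (-15/11 + 14/j³)/j)
-47/Q(17) = -47/(14/17⁴ - 15/11/17) = -47/(14*(1/83521) - 15/11*1/17) = -47/(14/83521 - 15/187) = -47/(-73541/918731) = -47*(-918731/73541) = 43180357/73541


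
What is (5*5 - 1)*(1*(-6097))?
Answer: -146328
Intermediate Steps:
(5*5 - 1)*(1*(-6097)) = (25 - 1)*(-6097) = 24*(-6097) = -146328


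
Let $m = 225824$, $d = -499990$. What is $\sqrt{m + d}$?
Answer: $29 i \sqrt{326} \approx 523.61 i$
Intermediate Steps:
$\sqrt{m + d} = \sqrt{225824 - 499990} = \sqrt{-274166} = 29 i \sqrt{326}$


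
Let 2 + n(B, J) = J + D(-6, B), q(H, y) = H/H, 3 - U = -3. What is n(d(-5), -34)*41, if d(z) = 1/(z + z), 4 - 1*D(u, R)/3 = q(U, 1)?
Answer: -1107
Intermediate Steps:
U = 6 (U = 3 - 1*(-3) = 3 + 3 = 6)
q(H, y) = 1
D(u, R) = 9 (D(u, R) = 12 - 3*1 = 12 - 3 = 9)
d(z) = 1/(2*z)
n(B, J) = 7 + J (n(B, J) = -2 + (J + 9) = -2 + (9 + J) = 7 + J)
n(d(-5), -34)*41 = (7 - 34)*41 = -27*41 = -1107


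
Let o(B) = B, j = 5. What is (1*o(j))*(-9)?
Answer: -45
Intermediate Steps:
(1*o(j))*(-9) = (1*5)*(-9) = 5*(-9) = -45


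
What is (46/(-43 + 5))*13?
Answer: -299/19 ≈ -15.737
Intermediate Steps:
(46/(-43 + 5))*13 = (46/(-38))*13 = (46*(-1/38))*13 = -23/19*13 = -299/19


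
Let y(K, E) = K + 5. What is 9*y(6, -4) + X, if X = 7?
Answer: 106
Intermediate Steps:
y(K, E) = 5 + K
9*y(6, -4) + X = 9*(5 + 6) + 7 = 9*11 + 7 = 99 + 7 = 106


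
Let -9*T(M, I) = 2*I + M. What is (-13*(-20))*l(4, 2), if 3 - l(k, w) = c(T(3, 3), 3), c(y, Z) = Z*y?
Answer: 1560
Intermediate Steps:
T(M, I) = -2*I/9 - M/9 (T(M, I) = -(2*I + M)/9 = -(M + 2*I)/9 = -2*I/9 - M/9)
l(k, w) = 6 (l(k, w) = 3 - 3*(-2/9*3 - ⅑*3) = 3 - 3*(-⅔ - ⅓) = 3 - 3*(-1) = 3 - 1*(-3) = 3 + 3 = 6)
(-13*(-20))*l(4, 2) = -13*(-20)*6 = 260*6 = 1560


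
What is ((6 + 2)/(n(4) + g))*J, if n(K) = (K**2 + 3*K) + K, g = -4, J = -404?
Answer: -808/7 ≈ -115.43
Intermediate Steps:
n(K) = K**2 + 4*K
((6 + 2)/(n(4) + g))*J = ((6 + 2)/(4*(4 + 4) - 4))*(-404) = (8/(4*8 - 4))*(-404) = (8/(32 - 4))*(-404) = (8/28)*(-404) = (8*(1/28))*(-404) = (2/7)*(-404) = -808/7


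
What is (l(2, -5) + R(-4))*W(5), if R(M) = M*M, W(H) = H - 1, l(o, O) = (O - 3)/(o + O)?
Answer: 224/3 ≈ 74.667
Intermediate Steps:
l(o, O) = (-3 + O)/(O + o)
W(H) = -1 + H
R(M) = M²
(l(2, -5) + R(-4))*W(5) = ((-3 - 5)/(-5 + 2) + (-4)²)*(-1 + 5) = (-8/(-3) + 16)*4 = (-⅓*(-8) + 16)*4 = (8/3 + 16)*4 = (56/3)*4 = 224/3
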